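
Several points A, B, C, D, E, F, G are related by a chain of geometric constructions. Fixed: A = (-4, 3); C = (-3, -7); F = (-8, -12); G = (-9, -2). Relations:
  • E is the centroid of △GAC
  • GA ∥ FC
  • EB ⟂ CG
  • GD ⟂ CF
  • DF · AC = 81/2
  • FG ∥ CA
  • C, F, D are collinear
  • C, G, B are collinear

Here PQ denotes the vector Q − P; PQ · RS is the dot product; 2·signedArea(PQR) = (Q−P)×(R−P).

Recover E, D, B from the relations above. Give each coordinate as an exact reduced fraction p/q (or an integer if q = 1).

1. E_x = -16/3  [E is the centroid of △GAC]
2. E_y = -2  [E is the centroid of △GAC]
   → E = (-16/3, -2)
3. D_x = -7/2  [C, F, D are collinear ∩ GD ⟂ CF]
4. D_y = -15/2  [C, F, D are collinear ∩ GD ⟂ CF]
   → D = (-7/2, -15/2)
5. B_x = -417/61  [C, G, B are collinear ∩ EB ⟂ CG]
6. B_y = -232/61  [C, G, B are collinear ∩ EB ⟂ CG]
   → B = (-417/61, -232/61)

B = (-417/61, -232/61)
D = (-7/2, -15/2)
E = (-16/3, -2)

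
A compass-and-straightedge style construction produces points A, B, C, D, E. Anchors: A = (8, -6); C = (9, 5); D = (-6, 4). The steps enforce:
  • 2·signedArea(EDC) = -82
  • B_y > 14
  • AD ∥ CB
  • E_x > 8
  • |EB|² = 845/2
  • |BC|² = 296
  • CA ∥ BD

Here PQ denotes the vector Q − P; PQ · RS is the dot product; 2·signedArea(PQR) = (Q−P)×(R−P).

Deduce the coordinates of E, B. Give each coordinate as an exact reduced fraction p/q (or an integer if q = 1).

B = (-5, 15)
E = (17/2, -1/2)

1. B_x = -5  [CA ∥ BD ∩ AD ∥ CB]
2. B_y = 15  [CA ∥ BD ∩ AD ∥ CB]
   → B = (-5, 15)
3. E_x = 17/2  [line -1·x + 15·y + 16 = 0 ∩ |EB|² = 845/2]
4. E_y = -1/2  [line -1·x + 15·y + 16 = 0 ∩ |EB|² = 845/2]
   → E = (17/2, -1/2)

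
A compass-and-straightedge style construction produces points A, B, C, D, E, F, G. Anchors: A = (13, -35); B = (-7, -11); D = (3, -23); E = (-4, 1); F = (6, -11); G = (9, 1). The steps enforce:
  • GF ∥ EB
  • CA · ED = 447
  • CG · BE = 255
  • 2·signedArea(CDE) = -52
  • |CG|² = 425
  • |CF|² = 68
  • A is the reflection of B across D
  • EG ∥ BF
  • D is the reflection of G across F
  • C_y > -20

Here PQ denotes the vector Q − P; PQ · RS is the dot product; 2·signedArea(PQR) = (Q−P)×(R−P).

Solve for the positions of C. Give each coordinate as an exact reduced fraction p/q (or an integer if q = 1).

1. C_x = 4  [2·signedArea(CDE) = -52 ∩ CA · ED = 447]
2. C_y = -19  [2·signedArea(CDE) = -52 ∩ CA · ED = 447]
   → C = (4, -19)

C = (4, -19)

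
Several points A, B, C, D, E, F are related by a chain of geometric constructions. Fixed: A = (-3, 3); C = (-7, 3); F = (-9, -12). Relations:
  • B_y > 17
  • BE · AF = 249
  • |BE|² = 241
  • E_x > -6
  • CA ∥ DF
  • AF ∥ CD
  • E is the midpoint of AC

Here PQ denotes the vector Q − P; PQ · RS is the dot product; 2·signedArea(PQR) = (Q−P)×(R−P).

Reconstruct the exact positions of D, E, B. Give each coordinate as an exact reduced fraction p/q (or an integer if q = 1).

B = (-1, 18)
D = (-13, -12)
E = (-5, 3)

1. D_x = -13  [CA ∥ DF ∩ AF ∥ CD]
2. D_y = -12  [CA ∥ DF ∩ AF ∥ CD]
   → D = (-13, -12)
3. E_x = -5  [E is the midpoint of AC]
4. E_y = 3  [E is the midpoint of AC]
   → E = (-5, 3)
5. B_x = -1  [line 6·x + 15·y + -264 = 0 ∩ |BE|² = 241]
6. B_y = 18  [line 6·x + 15·y + -264 = 0 ∩ |BE|² = 241]
   → B = (-1, 18)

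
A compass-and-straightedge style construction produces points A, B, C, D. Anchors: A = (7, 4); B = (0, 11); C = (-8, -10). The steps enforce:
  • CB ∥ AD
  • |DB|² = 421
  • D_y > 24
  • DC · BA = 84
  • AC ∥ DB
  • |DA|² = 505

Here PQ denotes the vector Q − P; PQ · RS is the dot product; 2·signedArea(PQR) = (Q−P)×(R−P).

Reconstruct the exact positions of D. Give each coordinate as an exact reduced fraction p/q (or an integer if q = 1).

D = (15, 25)

1. D_x = 15  [AC ∥ DB ∩ CB ∥ AD]
2. D_y = 25  [AC ∥ DB ∩ CB ∥ AD]
   → D = (15, 25)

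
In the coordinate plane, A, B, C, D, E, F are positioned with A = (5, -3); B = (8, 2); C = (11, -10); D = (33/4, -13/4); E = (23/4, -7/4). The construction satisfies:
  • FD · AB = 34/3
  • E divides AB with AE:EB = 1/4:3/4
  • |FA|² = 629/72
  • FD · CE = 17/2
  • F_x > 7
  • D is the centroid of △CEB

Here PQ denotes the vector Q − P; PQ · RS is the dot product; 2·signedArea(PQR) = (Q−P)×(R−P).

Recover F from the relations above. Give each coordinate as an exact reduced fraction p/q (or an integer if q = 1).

1. F_x = 29/4  [FD · CE = 17/2 ∩ FD · AB = 34/3]
2. F_y = -59/12  [FD · CE = 17/2 ∩ FD · AB = 34/3]
   → F = (29/4, -59/12)

F = (29/4, -59/12)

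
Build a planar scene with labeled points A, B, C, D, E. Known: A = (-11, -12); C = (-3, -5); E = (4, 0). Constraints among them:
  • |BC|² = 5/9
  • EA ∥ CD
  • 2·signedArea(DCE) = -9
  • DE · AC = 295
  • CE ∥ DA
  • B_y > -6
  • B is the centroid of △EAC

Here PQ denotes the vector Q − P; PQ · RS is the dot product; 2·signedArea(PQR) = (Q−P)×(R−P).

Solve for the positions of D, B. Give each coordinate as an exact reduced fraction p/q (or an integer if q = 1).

1. D_x = -18  [CE ∥ DA ∩ EA ∥ CD]
2. D_y = -17  [CE ∥ DA ∩ EA ∥ CD]
   → D = (-18, -17)
3. B_x = -10/3  [B is the centroid of △EAC]
4. B_y = -17/3  [B is the centroid of △EAC]
   → B = (-10/3, -17/3)

B = (-10/3, -17/3)
D = (-18, -17)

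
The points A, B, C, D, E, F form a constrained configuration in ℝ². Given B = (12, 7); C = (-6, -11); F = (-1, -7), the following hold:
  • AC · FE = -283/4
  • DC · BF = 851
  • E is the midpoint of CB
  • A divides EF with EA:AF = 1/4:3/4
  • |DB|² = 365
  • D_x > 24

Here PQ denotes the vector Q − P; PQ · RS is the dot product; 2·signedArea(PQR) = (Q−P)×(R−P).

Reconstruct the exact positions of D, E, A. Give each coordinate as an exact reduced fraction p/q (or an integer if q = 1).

A = (2, -13/4)
D = (25, 21)
E = (3, -2)

1. D_x = 25  [line 13·x + 14·y + -619 = 0 ∩ |DB|² = 365]
2. D_y = 21  [line 13·x + 14·y + -619 = 0 ∩ |DB|² = 365]
   → D = (25, 21)
3. E_x = 3  [E is the midpoint of CB]
4. E_y = -2  [E is the midpoint of CB]
   → E = (3, -2)
5. A_x = 2  [A divides EF with EA:AF = 1/4:3/4]
6. A_y = -13/4  [A divides EF with EA:AF = 1/4:3/4]
   → A = (2, -13/4)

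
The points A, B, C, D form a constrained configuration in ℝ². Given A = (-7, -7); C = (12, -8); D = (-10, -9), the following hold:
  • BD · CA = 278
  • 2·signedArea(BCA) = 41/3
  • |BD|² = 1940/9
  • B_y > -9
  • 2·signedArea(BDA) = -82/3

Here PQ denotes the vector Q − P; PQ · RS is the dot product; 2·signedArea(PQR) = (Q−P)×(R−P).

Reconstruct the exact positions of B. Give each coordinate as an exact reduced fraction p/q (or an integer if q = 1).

B = (14/3, -25/3)

1. B_x = 14/3  [2·signedArea(BDA) = -82/3 ∩ BD · CA = 278]
2. B_y = -25/3  [2·signedArea(BDA) = -82/3 ∩ BD · CA = 278]
   → B = (14/3, -25/3)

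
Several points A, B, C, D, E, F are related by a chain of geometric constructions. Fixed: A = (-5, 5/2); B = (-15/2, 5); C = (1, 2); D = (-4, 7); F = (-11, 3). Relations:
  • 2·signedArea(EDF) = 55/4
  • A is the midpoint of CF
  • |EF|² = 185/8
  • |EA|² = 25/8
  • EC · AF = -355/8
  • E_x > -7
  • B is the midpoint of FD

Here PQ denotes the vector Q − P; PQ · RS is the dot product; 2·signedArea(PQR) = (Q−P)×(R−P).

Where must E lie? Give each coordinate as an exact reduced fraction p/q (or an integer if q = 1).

1. E_x = -25/4  [2·signedArea(EDF) = 55/4 ∩ EC · AF = -355/8]
2. E_y = 15/4  [2·signedArea(EDF) = 55/4 ∩ EC · AF = -355/8]
   → E = (-25/4, 15/4)

E = (-25/4, 15/4)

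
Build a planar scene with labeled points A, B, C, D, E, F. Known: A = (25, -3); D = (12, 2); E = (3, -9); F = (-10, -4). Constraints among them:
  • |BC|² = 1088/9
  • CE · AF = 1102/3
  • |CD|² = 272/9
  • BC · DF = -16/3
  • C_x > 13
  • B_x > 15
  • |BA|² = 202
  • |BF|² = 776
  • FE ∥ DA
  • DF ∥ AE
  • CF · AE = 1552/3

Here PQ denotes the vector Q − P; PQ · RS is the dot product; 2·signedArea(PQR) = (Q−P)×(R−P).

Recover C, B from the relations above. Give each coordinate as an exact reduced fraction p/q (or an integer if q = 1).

B = (16, -14)
C = (40/3, -10/3)

1. C_x = 40/3  [CE · AF = 1102/3 ∩ CF · AE = 1552/3]
2. C_y = -10/3  [CE · AF = 1102/3 ∩ CF · AE = 1552/3]
   → C = (40/3, -10/3)
3. B_x = 16  [line 22·x + 6·y + -268 = 0 ∩ |BF|² = 776]
4. B_y = -14  [line 22·x + 6·y + -268 = 0 ∩ |BF|² = 776]
   → B = (16, -14)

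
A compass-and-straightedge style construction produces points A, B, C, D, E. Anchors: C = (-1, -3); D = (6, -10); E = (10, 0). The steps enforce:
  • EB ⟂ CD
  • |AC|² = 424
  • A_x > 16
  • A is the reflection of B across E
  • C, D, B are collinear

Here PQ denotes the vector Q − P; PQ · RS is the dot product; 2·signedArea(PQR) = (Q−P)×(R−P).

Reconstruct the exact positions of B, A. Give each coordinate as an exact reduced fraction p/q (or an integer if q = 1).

1. B_x = 3  [C, D, B are collinear ∩ EB ⟂ CD]
2. B_y = -7  [C, D, B are collinear ∩ EB ⟂ CD]
   → B = (3, -7)
3. A_x = 17  [A is the reflection of B across E]
4. A_y = 7  [A is the reflection of B across E]
   → A = (17, 7)

A = (17, 7)
B = (3, -7)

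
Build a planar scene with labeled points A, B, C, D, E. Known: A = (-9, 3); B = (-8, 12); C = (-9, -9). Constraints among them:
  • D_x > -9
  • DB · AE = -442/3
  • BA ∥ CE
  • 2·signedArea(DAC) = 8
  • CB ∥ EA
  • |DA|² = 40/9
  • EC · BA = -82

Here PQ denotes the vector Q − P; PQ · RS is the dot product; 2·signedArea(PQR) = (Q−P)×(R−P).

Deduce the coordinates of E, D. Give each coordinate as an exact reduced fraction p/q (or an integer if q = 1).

D = (-25/3, 5)
E = (-10, -18)

1. E_x = -10  [CB ∥ EA ∩ BA ∥ CE]
2. E_y = -18  [CB ∥ EA ∩ BA ∥ CE]
   → E = (-10, -18)
3. D_x = -25/3  [2·signedArea(DAC) = 8 ∩ DB · AE = -442/3]
4. D_y = 5  [2·signedArea(DAC) = 8 ∩ DB · AE = -442/3]
   → D = (-25/3, 5)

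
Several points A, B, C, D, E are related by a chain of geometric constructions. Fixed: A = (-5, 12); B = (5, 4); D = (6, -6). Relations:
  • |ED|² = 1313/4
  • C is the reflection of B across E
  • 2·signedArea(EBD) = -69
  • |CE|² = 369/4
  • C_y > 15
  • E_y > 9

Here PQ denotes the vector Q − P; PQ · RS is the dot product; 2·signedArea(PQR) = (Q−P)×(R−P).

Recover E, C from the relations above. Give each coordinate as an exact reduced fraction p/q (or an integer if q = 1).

1. E_x = -5/2  [line 10·x + 1·y + 15 = 0 ∩ |ED|² = 1313/4]
2. E_y = 10  [line 10·x + 1·y + 15 = 0 ∩ |ED|² = 1313/4]
   → E = (-5/2, 10)
3. C_x = -10  [C is the reflection of B across E]
4. C_y = 16  [C is the reflection of B across E]
   → C = (-10, 16)

C = (-10, 16)
E = (-5/2, 10)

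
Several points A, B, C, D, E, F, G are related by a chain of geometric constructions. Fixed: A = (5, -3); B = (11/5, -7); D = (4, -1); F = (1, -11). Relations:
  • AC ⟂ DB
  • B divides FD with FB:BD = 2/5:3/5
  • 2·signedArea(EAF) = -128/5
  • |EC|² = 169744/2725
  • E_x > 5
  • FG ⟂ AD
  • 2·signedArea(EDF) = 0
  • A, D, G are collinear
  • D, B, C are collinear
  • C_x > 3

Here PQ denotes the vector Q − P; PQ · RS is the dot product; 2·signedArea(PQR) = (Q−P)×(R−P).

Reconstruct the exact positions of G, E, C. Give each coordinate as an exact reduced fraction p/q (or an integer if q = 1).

1. G_x = 37/5  [A, D, G are collinear ∩ FG ⟂ AD]
2. G_y = -39/5  [A, D, G are collinear ∩ FG ⟂ AD]
   → G = (37/5, -39/5)
3. E_x = 29/5  [2·signedArea(EDF) = 0 ∩ 2·signedArea(EAF) = -128/5]
4. E_y = 5  [2·signedArea(EDF) = 0 ∩ 2·signedArea(EAF) = -128/5]
   → E = (29/5, 5)
5. C_x = 385/109  [D, B, C are collinear ∩ AC ⟂ DB]
6. C_y = -279/109  [D, B, C are collinear ∩ AC ⟂ DB]
   → C = (385/109, -279/109)

C = (385/109, -279/109)
E = (29/5, 5)
G = (37/5, -39/5)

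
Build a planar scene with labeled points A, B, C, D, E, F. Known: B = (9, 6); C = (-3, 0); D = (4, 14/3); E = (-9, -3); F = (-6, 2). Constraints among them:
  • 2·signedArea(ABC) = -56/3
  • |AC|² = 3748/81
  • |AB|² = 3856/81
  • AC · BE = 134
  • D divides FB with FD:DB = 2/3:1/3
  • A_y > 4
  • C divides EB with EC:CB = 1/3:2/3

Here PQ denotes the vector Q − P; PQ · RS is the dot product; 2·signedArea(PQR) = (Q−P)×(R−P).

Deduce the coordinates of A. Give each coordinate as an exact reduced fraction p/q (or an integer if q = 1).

A = (7/3, 38/9)

1. A_x = 7/3  [2·signedArea(ABC) = -56/3 ∩ AC · BE = 134]
2. A_y = 38/9  [2·signedArea(ABC) = -56/3 ∩ AC · BE = 134]
   → A = (7/3, 38/9)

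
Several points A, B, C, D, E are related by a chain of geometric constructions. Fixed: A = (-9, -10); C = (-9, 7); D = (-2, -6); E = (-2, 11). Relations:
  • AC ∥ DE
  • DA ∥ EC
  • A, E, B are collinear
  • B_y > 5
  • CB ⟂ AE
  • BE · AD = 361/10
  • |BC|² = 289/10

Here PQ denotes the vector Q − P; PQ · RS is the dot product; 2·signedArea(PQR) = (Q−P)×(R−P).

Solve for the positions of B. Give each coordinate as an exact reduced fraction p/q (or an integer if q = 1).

B = (-39/10, 53/10)

1. B_x = -39/10  [A, E, B are collinear ∩ CB ⟂ AE]
2. B_y = 53/10  [A, E, B are collinear ∩ CB ⟂ AE]
   → B = (-39/10, 53/10)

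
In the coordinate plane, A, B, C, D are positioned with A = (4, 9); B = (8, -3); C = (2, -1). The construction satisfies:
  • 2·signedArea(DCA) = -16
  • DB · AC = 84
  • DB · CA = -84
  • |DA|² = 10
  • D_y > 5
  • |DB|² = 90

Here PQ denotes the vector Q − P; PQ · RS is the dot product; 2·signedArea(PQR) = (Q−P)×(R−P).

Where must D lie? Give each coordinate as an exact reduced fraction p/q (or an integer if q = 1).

1. D_x = 5  [DB · CA = -84 ∩ 2·signedArea(DCA) = -16]
2. D_y = 6  [DB · CA = -84 ∩ 2·signedArea(DCA) = -16]
   → D = (5, 6)

D = (5, 6)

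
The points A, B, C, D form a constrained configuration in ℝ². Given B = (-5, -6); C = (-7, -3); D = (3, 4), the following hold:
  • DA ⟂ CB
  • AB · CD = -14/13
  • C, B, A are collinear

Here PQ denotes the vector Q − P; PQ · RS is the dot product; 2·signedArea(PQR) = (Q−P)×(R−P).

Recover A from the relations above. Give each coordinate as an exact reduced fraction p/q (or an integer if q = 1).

A = (-93/13, -36/13)

1. A_x = -93/13  [C, B, A are collinear ∩ DA ⟂ CB]
2. A_y = -36/13  [C, B, A are collinear ∩ DA ⟂ CB]
   → A = (-93/13, -36/13)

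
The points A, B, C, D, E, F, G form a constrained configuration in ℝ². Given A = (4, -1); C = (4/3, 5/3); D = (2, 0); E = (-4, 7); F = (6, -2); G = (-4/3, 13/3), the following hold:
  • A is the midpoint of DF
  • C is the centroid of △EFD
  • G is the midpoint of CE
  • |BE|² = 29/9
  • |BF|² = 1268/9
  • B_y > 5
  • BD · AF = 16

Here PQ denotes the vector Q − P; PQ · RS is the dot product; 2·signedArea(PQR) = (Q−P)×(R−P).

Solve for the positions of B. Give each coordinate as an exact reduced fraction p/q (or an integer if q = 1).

1. B_x = -10/3  [line -2·x + 1·y + -12 = 0 ∩ |BF|² = 1268/9]
2. B_y = 16/3  [line -2·x + 1·y + -12 = 0 ∩ |BF|² = 1268/9]
   → B = (-10/3, 16/3)

B = (-10/3, 16/3)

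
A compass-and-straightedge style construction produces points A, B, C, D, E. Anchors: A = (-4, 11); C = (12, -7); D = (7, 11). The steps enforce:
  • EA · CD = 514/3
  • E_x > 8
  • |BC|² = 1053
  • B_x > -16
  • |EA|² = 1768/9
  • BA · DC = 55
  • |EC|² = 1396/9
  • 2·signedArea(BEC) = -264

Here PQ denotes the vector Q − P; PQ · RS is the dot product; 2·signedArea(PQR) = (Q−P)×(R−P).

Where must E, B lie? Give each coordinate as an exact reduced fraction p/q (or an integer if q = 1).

B = (-15, 11)
E = (26/3, 5)

1. E_x = 26/3  [line 5·x + -18·y + 140/3 = 0 ∩ |EC|² = 1396/9]
2. E_y = 5  [line 5·x + -18·y + 140/3 = 0 ∩ |EC|² = 1396/9]
   → E = (26/3, 5)
3. B_x = -15  [2·signedArea(BEC) = -264 ∩ BA · DC = 55]
4. B_y = 11  [2·signedArea(BEC) = -264 ∩ BA · DC = 55]
   → B = (-15, 11)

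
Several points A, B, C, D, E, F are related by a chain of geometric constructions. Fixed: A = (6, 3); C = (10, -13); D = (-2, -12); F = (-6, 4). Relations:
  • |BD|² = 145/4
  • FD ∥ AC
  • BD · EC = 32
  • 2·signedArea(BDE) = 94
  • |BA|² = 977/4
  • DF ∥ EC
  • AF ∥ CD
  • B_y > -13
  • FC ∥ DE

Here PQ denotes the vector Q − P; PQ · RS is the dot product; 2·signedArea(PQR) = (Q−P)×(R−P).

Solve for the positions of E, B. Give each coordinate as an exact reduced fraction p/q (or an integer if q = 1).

1. E_x = 14  [DF ∥ EC ∩ FC ∥ DE]
2. E_y = -29  [DF ∥ EC ∩ FC ∥ DE]
   → E = (14, -29)
3. B_x = 4  [BD · EC = 32 ∩ 2·signedArea(BDE) = 94]
4. B_y = -25/2  [BD · EC = 32 ∩ 2·signedArea(BDE) = 94]
   → B = (4, -25/2)

B = (4, -25/2)
E = (14, -29)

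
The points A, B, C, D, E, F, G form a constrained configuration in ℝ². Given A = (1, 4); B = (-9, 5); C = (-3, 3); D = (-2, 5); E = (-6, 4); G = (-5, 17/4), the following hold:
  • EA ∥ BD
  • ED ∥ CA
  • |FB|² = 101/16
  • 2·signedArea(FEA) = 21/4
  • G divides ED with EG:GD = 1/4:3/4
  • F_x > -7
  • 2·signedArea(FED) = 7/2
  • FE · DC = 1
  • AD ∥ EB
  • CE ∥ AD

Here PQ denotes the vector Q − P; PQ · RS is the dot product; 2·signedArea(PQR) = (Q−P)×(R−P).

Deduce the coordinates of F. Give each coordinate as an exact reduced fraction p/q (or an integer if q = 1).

F = (-13/2, 19/4)

1. F_x = -13/2  [2·signedArea(FEA) = 21/4 ∩ 2·signedArea(FED) = 7/2]
2. F_y = 19/4  [2·signedArea(FEA) = 21/4 ∩ 2·signedArea(FED) = 7/2]
   → F = (-13/2, 19/4)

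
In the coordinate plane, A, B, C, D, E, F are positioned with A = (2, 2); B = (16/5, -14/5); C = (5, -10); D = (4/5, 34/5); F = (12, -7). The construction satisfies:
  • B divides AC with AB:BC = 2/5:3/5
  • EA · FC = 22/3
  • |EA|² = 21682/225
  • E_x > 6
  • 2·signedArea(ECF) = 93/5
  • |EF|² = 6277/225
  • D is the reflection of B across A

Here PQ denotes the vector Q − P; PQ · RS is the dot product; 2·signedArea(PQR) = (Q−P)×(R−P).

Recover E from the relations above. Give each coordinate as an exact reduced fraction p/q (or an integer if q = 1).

1. E_x = 101/15  [EA · FC = 22/3 ∩ 2·signedArea(ECF) = 93/5]
2. E_y = -33/5  [EA · FC = 22/3 ∩ 2·signedArea(ECF) = 93/5]
   → E = (101/15, -33/5)

E = (101/15, -33/5)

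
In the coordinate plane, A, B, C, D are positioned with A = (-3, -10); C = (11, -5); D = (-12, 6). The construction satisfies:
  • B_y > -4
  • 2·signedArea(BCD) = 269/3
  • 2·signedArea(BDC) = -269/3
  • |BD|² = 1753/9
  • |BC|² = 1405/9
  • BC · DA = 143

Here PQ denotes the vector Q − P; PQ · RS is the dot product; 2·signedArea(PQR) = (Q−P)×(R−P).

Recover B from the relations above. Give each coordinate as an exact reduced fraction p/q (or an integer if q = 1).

B = (-4/3, -3)

1. B_x = -4/3  [2·signedArea(BCD) = 269/3 ∩ BC · DA = 143]
2. B_y = -3  [2·signedArea(BCD) = 269/3 ∩ BC · DA = 143]
   → B = (-4/3, -3)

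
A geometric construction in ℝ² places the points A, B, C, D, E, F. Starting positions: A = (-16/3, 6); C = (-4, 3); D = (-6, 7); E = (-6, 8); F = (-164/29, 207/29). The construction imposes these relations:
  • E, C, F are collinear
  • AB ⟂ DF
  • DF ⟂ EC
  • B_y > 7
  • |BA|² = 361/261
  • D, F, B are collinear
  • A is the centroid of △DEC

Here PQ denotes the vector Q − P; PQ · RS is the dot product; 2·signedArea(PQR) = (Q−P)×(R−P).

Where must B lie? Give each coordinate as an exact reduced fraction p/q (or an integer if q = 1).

1. B_x = -502/87  [D, F, B are collinear ∩ AB ⟂ DF]
2. B_y = 617/87  [D, F, B are collinear ∩ AB ⟂ DF]
   → B = (-502/87, 617/87)

B = (-502/87, 617/87)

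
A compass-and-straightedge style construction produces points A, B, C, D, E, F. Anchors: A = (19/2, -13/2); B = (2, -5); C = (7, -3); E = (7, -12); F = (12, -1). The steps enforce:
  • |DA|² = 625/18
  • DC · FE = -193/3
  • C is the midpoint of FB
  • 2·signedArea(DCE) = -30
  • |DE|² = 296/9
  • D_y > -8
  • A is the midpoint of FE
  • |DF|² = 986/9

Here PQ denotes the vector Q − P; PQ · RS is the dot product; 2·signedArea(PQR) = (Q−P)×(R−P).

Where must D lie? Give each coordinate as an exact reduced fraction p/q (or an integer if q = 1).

1. D_x = 11/3  [DC · FE = -193/3 ∩ 2·signedArea(DCE) = -30]
2. D_y = -22/3  [DC · FE = -193/3 ∩ 2·signedArea(DCE) = -30]
   → D = (11/3, -22/3)

D = (11/3, -22/3)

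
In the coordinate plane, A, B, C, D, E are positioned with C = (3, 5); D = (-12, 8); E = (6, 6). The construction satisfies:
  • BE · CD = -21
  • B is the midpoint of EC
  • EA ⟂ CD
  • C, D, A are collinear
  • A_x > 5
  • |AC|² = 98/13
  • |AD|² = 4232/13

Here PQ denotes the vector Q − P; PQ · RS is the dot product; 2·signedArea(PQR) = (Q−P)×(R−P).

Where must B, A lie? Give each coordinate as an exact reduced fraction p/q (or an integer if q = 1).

1. B_x = 9/2  [B is the midpoint of EC]
2. B_y = 11/2  [B is the midpoint of EC]
   → B = (9/2, 11/2)
3. A_x = 74/13  [C, D, A are collinear ∩ EA ⟂ CD]
4. A_y = 58/13  [C, D, A are collinear ∩ EA ⟂ CD]
   → A = (74/13, 58/13)

A = (74/13, 58/13)
B = (9/2, 11/2)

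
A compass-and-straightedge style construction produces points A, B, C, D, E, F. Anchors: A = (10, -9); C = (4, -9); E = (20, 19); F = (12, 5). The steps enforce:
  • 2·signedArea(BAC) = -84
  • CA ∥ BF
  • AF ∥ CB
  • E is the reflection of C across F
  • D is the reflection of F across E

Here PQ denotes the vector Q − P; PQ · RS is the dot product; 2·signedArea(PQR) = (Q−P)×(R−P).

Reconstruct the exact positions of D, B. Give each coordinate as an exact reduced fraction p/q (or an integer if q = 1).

B = (6, 5)
D = (28, 33)

1. D_x = 28  [D is the reflection of F across E]
2. D_y = 33  [D is the reflection of F across E]
   → D = (28, 33)
3. B_x = 6  [CA ∥ BF ∩ AF ∥ CB]
4. B_y = 5  [CA ∥ BF ∩ AF ∥ CB]
   → B = (6, 5)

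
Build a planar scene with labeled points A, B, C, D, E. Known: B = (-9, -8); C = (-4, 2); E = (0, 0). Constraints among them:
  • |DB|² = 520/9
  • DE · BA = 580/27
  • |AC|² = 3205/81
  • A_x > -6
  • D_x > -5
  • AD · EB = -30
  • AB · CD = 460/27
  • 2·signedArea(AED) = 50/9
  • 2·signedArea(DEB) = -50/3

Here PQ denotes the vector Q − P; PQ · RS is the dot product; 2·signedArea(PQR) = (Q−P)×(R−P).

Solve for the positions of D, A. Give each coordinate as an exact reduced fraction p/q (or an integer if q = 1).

A = (-53/9, -4)
D = (-13/3, -2)

1. D_x = -13/3  [line 8·x + -9·y + 50/3 = 0 ∩ |DB|² = 520/9]
2. D_y = -2  [line 8·x + -9·y + 50/3 = 0 ∩ |DB|² = 520/9]
   → D = (-13/3, -2)
3. A_x = -53/9  [DE · BA = 580/27 ∩ AD · EB = -30]
4. A_y = -4  [DE · BA = 580/27 ∩ AD · EB = -30]
   → A = (-53/9, -4)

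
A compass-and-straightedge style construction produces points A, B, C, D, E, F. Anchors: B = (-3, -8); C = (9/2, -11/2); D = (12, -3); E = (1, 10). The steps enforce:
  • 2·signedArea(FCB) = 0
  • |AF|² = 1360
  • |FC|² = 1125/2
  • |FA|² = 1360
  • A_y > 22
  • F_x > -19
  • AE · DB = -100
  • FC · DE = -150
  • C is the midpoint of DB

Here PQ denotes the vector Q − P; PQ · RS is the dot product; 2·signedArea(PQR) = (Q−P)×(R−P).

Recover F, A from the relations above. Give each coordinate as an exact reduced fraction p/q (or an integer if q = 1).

A = (-10, 23)
F = (-18, -13)

1. F_x = -18  [2·signedArea(FCB) = 0 ∩ FC · DE = -150]
2. F_y = -13  [2·signedArea(FCB) = 0 ∩ FC · DE = -150]
   → F = (-18, -13)
3. A_x = -10  [line 15·x + 5·y + 35 = 0 ∩ |FA|² = 1360]
4. A_y = 23  [line 15·x + 5·y + 35 = 0 ∩ |FA|² = 1360]
   → A = (-10, 23)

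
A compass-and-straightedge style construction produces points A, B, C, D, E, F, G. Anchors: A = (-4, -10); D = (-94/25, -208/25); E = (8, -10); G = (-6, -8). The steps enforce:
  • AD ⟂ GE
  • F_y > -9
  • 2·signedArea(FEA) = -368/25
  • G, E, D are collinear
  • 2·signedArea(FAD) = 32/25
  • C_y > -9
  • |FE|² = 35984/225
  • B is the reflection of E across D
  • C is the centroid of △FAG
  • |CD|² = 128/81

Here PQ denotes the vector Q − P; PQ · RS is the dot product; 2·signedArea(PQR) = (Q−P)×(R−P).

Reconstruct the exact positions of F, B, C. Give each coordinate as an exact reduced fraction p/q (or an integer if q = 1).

B = (-388/25, -166/25)
C = (-1094/225, -2008/225)
F = (-344/75, -658/75)

1. F_x = -344/75  [2·signedArea(FEA) = -368/25 ∩ 2·signedArea(FAD) = 32/25]
2. F_y = -658/75  [2·signedArea(FEA) = -368/25 ∩ 2·signedArea(FAD) = 32/25]
   → F = (-344/75, -658/75)
3. B_x = -388/25  [B is the reflection of E across D]
4. B_y = -166/25  [B is the reflection of E across D]
   → B = (-388/25, -166/25)
5. C_x = -1094/225  [C is the centroid of △FAG]
6. C_y = -2008/225  [C is the centroid of △FAG]
   → C = (-1094/225, -2008/225)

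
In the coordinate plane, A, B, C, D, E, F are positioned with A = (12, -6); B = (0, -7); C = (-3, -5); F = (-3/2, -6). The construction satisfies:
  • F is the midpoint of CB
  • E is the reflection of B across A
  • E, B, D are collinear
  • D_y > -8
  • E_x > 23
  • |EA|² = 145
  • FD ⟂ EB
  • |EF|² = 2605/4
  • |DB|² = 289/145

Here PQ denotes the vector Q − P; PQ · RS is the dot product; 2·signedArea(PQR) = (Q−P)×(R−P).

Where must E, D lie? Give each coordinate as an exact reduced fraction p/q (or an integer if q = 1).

1. E_x = 24  [E is the reflection of B across A]
2. E_y = -5  [E is the reflection of B across A]
   → E = (24, -5)
3. D_x = -204/145  [E, B, D are collinear ∩ FD ⟂ EB]
4. D_y = -1032/145  [E, B, D are collinear ∩ FD ⟂ EB]
   → D = (-204/145, -1032/145)

D = (-204/145, -1032/145)
E = (24, -5)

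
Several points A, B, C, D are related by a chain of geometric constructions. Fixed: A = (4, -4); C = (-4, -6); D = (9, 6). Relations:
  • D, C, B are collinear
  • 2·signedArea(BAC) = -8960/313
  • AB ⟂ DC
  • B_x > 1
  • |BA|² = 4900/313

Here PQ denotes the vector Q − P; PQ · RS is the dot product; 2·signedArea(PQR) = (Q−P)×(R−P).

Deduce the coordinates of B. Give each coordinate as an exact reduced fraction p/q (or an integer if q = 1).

1. B_x = 412/313  [D, C, B are collinear ∩ AB ⟂ DC]
2. B_y = -342/313  [D, C, B are collinear ∩ AB ⟂ DC]
   → B = (412/313, -342/313)

B = (412/313, -342/313)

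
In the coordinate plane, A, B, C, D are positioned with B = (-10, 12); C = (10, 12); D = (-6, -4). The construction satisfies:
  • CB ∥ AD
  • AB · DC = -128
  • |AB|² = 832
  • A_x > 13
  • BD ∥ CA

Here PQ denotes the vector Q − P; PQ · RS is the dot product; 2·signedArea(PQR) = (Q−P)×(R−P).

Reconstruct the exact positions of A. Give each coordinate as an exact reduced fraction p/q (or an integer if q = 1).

A = (14, -4)

1. A_x = 14  [CB ∥ AD ∩ BD ∥ CA]
2. A_y = -4  [CB ∥ AD ∩ BD ∥ CA]
   → A = (14, -4)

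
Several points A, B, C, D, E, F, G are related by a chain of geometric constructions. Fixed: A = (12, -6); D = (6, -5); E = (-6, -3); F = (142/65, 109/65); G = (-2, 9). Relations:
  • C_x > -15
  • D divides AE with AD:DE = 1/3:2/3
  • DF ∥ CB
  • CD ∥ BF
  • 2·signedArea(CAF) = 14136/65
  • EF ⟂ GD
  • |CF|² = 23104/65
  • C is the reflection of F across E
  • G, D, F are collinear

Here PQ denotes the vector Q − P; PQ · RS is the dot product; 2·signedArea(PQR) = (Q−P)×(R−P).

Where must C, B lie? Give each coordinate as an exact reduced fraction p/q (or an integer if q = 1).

1. C_x = -922/65  [C is the reflection of F across E]
2. C_y = -499/65  [C is the reflection of F across E]
   → C = (-922/65, -499/65)
3. B_x = -18  [CD ∥ BF ∩ DF ∥ CB]
4. B_y = -1  [CD ∥ BF ∩ DF ∥ CB]
   → B = (-18, -1)

B = (-18, -1)
C = (-922/65, -499/65)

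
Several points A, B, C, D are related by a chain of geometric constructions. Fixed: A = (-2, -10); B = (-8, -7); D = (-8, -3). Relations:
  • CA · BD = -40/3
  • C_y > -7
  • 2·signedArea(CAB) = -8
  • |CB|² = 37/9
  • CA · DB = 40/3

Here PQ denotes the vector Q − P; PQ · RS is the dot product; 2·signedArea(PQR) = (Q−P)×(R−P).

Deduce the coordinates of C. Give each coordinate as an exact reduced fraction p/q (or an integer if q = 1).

C = (-6, -20/3)

1. C_x = -6  [2·signedArea(CAB) = -8 ∩ CA · BD = -40/3]
2. C_y = -20/3  [2·signedArea(CAB) = -8 ∩ CA · BD = -40/3]
   → C = (-6, -20/3)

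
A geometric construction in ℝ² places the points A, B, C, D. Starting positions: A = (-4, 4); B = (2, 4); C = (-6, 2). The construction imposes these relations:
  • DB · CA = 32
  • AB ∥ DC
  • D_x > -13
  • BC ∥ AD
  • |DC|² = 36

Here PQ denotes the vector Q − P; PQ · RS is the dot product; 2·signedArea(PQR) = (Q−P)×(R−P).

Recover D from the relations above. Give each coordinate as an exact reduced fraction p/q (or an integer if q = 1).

1. D_x = -12  [AB ∥ DC ∩ BC ∥ AD]
2. D_y = 2  [AB ∥ DC ∩ BC ∥ AD]
   → D = (-12, 2)

D = (-12, 2)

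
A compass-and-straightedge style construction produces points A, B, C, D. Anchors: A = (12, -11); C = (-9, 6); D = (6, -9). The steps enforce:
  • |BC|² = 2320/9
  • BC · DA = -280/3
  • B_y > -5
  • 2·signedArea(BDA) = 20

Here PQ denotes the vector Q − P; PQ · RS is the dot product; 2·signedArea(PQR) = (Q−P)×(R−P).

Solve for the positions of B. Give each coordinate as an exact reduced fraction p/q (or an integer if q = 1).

1. B_x = 3  [2·signedArea(BDA) = 20 ∩ BC · DA = -280/3]
2. B_y = -14/3  [2·signedArea(BDA) = 20 ∩ BC · DA = -280/3]
   → B = (3, -14/3)

B = (3, -14/3)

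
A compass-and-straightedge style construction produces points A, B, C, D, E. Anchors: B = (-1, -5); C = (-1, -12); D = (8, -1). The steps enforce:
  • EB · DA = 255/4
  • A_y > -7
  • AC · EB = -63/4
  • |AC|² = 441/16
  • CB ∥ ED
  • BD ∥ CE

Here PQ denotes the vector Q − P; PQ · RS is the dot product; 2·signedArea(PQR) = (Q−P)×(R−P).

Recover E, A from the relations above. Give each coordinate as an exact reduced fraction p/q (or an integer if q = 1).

A = (-1, -27/4)
E = (8, -8)

1. E_x = 8  [CB ∥ ED ∩ BD ∥ CE]
2. E_y = -8  [CB ∥ ED ∩ BD ∥ CE]
   → E = (8, -8)
3. A_x = -1  [line 9·x + -3·y + -45/4 = 0 ∩ |AC|² = 441/16]
4. A_y = -27/4  [line 9·x + -3·y + -45/4 = 0 ∩ |AC|² = 441/16]
   → A = (-1, -27/4)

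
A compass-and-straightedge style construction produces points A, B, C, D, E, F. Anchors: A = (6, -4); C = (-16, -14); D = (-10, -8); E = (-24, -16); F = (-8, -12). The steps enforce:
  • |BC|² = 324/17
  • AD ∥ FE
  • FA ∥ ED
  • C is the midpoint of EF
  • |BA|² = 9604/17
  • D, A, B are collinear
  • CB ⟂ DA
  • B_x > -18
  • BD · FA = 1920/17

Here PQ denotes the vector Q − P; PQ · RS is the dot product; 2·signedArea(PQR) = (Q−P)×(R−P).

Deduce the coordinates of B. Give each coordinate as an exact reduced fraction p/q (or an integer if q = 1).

1. B_x = -290/17  [D, A, B are collinear ∩ CB ⟂ DA]
2. B_y = -166/17  [D, A, B are collinear ∩ CB ⟂ DA]
   → B = (-290/17, -166/17)

B = (-290/17, -166/17)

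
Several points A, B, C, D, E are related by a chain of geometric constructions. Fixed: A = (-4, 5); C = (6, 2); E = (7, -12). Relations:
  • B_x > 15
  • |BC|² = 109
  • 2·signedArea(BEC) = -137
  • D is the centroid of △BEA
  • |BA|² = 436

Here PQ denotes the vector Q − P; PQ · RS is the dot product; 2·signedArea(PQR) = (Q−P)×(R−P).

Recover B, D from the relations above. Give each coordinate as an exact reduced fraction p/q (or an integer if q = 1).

B = (16, -1)
D = (19/3, -8/3)

1. B_x = 16  [line -14·x + -1·y + 223 = 0 ∩ |BA|² = 436]
2. B_y = -1  [line -14·x + -1·y + 223 = 0 ∩ |BA|² = 436]
   → B = (16, -1)
3. D_x = 19/3  [D is the centroid of △BEA]
4. D_y = -8/3  [D is the centroid of △BEA]
   → D = (19/3, -8/3)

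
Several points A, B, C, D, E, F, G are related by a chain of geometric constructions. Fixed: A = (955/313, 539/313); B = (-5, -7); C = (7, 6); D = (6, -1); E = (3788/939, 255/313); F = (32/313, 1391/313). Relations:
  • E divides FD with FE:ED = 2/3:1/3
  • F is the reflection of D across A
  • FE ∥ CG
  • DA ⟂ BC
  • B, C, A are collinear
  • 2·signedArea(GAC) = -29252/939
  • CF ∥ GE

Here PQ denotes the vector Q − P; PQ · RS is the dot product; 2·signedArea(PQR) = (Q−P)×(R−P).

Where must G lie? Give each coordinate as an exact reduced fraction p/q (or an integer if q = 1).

G = (10265/939, 742/313)

1. G_x = 10265/939  [CF ∥ GE ∩ FE ∥ CG]
2. G_y = 742/313  [CF ∥ GE ∩ FE ∥ CG]
   → G = (10265/939, 742/313)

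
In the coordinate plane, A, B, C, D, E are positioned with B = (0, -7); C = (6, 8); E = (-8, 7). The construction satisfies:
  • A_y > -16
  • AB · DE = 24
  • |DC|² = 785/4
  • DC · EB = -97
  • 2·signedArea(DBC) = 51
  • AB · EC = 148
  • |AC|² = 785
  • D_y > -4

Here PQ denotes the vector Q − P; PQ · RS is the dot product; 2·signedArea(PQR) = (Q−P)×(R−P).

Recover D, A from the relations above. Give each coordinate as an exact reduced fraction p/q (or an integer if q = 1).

1. D_x = -2  [2·signedArea(DBC) = 51 ∩ DC · EB = -97]
2. D_y = -7/2  [2·signedArea(DBC) = 51 ∩ DC · EB = -97]
   → D = (-2, -7/2)
3. A_x = -10  [AB · DE = 24 ∩ AB · EC = 148]
4. A_y = -15  [AB · DE = 24 ∩ AB · EC = 148]
   → A = (-10, -15)

A = (-10, -15)
D = (-2, -7/2)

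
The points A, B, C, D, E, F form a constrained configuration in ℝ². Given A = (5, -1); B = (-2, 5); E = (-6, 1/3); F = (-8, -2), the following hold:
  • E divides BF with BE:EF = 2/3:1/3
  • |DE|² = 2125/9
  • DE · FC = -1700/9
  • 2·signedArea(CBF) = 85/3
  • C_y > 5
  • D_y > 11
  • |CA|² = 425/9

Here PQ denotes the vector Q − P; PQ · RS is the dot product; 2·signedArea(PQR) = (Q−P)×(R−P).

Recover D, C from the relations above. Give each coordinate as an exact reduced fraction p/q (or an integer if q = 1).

C = (7/3, 16/3)
D = (4, 12)

1. C_x = 7/3  [line 7·x + -6·y + 47/3 = 0 ∩ |CA|² = 425/9]
2. C_y = 16/3  [line 7·x + -6·y + 47/3 = 0 ∩ |CA|² = 425/9]
   → C = (7/3, 16/3)
3. D_x = 4  [line -31/3·x + -22/3·y + 388/3 = 0 ∩ |DE|² = 2125/9]
4. D_y = 12  [line -31/3·x + -22/3·y + 388/3 = 0 ∩ |DE|² = 2125/9]
   → D = (4, 12)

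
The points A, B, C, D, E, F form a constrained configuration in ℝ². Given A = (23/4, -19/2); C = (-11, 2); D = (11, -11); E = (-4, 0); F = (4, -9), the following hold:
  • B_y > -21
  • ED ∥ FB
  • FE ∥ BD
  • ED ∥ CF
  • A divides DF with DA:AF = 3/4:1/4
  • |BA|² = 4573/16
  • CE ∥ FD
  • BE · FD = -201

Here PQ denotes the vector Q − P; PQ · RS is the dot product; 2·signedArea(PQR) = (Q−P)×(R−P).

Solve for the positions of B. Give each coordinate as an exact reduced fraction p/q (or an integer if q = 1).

1. B_x = 19  [FE ∥ BD ∩ ED ∥ FB]
2. B_y = -20  [FE ∥ BD ∩ ED ∥ FB]
   → B = (19, -20)

B = (19, -20)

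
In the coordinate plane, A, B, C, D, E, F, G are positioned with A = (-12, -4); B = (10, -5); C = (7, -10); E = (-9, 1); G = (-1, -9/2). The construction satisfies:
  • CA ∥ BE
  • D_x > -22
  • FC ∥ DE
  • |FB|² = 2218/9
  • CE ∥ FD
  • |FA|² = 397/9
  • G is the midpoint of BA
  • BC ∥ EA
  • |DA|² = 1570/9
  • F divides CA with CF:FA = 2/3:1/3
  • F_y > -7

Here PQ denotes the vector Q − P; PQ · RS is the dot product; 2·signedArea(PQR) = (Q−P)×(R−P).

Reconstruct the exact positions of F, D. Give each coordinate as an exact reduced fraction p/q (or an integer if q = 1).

1. F_x = -17/3  [F divides CA with CF:FA = 2/3:1/3]
2. F_y = -6  [F divides CA with CF:FA = 2/3:1/3]
   → F = (-17/3, -6)
3. D_x = -65/3  [FC ∥ DE ∩ CE ∥ FD]
4. D_y = 5  [FC ∥ DE ∩ CE ∥ FD]
   → D = (-65/3, 5)

D = (-65/3, 5)
F = (-17/3, -6)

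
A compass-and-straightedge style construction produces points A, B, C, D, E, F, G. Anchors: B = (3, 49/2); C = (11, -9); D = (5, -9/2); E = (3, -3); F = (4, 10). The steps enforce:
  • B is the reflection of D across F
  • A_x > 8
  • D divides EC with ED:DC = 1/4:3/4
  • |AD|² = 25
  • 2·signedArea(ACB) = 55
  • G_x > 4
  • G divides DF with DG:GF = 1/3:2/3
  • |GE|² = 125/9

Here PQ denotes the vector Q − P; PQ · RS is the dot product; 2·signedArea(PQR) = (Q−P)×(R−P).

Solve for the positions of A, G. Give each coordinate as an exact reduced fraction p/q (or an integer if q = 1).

1. A_x = 9  [line -67/2·x + -8·y + 483/2 = 0 ∩ |AD|² = 25]
2. A_y = -15/2  [line -67/2·x + -8·y + 483/2 = 0 ∩ |AD|² = 25]
   → A = (9, -15/2)
3. G_x = 14/3  [G divides DF with DG:GF = 1/3:2/3]
4. G_y = 1/3  [G divides DF with DG:GF = 1/3:2/3]
   → G = (14/3, 1/3)

A = (9, -15/2)
G = (14/3, 1/3)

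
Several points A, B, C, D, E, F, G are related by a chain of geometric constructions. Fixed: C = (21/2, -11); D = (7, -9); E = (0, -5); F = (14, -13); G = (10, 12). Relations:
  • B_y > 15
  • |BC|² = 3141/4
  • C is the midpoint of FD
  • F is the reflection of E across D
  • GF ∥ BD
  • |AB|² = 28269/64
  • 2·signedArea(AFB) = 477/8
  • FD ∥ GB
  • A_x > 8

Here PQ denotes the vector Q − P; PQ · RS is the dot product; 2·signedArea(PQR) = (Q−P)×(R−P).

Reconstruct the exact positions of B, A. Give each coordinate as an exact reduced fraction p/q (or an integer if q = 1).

1. B_x = 3  [GF ∥ BD ∩ FD ∥ GB]
2. B_y = 16  [GF ∥ BD ∩ FD ∥ GB]
   → B = (3, 16)
3. A_x = 69/8  [line -29·x + -11·y + 1627/8 = 0 ∩ |AB|² = 28269/64]
4. A_y = -17/4  [line -29·x + -11·y + 1627/8 = 0 ∩ |AB|² = 28269/64]
   → A = (69/8, -17/4)

A = (69/8, -17/4)
B = (3, 16)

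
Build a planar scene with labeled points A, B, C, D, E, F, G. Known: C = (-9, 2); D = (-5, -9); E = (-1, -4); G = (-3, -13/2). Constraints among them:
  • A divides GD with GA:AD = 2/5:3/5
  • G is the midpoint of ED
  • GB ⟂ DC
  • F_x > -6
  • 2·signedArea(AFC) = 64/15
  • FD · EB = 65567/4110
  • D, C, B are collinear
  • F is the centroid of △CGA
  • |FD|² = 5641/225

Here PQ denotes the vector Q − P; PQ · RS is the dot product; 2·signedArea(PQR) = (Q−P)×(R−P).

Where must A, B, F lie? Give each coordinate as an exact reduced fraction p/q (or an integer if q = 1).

1. A_x = -19/5  [A divides GD with GA:AD = 2/5:3/5]
2. A_y = -15/2  [A divides GD with GA:AD = 2/5:3/5]
   → A = (-19/5, -15/2)
3. B_x = -763/137  [D, C, B are collinear ∩ GB ⟂ DC]
4. B_y = -2037/274  [D, C, B are collinear ∩ GB ⟂ DC]
   → B = (-763/137, -2037/274)
5. F_x = -79/15  [F is the centroid of △CGA]
6. F_y = -4  [F is the centroid of △CGA]
   → F = (-79/15, -4)

A = (-19/5, -15/2)
B = (-763/137, -2037/274)
F = (-79/15, -4)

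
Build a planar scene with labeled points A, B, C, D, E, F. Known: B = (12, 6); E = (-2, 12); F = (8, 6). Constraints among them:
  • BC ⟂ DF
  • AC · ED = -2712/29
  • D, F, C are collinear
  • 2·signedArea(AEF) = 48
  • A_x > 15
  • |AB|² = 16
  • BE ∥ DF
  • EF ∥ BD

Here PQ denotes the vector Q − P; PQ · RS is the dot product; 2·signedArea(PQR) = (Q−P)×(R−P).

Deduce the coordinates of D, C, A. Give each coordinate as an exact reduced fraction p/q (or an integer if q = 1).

1. D_x = 22  [BE ∥ DF ∩ EF ∥ BD]
2. D_y = 0  [BE ∥ DF ∩ EF ∥ BD]
   → D = (22, 0)
3. C_x = 330/29  [D, F, C are collinear ∩ BC ⟂ DF]
4. C_y = 132/29  [D, F, C are collinear ∩ BC ⟂ DF]
   → C = (330/29, 132/29)
5. A_x = 16  [2·signedArea(AEF) = 48 ∩ AC · ED = -2712/29]
6. A_y = 6  [2·signedArea(AEF) = 48 ∩ AC · ED = -2712/29]
   → A = (16, 6)

A = (16, 6)
C = (330/29, 132/29)
D = (22, 0)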